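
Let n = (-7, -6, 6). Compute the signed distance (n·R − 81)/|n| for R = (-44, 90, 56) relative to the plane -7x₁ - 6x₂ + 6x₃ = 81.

23/11

n·R − 81 = 23.
|n| = 11, so the signed distance is 23/11.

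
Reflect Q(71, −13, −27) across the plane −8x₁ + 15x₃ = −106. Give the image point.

(23, -13, 63)

With n = (−8, 0, 15), the signed offset is (n·Q − (-106))/|n|² = -867/289 = -3.
Q' = Q − 2t·n = (71, −13, −27) − (-6)·(−8, 0, 15) = (23, −13, 63).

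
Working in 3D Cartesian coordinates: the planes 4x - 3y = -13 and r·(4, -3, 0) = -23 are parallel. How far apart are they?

2

With common normal n = (4, -3, 0) (|n| = 5), the distance is |(-13) − (-23)|/|n| = 10/5 = 2.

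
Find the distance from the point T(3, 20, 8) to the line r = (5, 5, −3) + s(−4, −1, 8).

√269

Direction vector d = (−4, −1, 8).
AP = (−2, 15, 11), and AP × d = (131, −28, 62).
|AP × d|² = 21789 and |d|² = 81, so the distance is √(21789/81) = √269.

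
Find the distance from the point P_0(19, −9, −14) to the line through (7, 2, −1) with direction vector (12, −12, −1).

√145

Direction vector d = (12, −12, −1).
AP = (12, −11, −13); AP·d = 289, |AP|² = 434, |d|² = 289.
distance² = |AP|² − (AP·d)²/|d|² = 434 − 83521/289 = 145, so the distance is √145.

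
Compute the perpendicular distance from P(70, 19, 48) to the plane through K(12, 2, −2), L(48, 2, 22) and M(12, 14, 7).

1

KL = (36, 0, 24) and KM = (0, 12, 9), so a normal is n = KL × KM = (−288, −324, 432).
Then n·(70, 19, 48) − (−4968) = −612.
|n| = √(82944 + 104976 + 186624) = 612, so the distance is |-612|/612 = 1.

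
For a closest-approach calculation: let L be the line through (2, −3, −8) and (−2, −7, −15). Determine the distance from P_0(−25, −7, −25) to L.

A direction vector is d = (−4, −4, −7).
AP = (−27, −4, −17); AP·d = 243, |AP|² = 1034, |d|² = 81.
distance² = |AP|² − (AP·d)²/|d|² = 1034 − 59049/81 = 305, so the distance is √305.

√305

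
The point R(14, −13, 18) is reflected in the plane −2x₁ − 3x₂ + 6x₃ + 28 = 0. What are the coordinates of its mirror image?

(26, 5, -18)

With n = (−2, −3, 6), the signed offset is (n·R − (-28))/|n|² = 147/49 = 3.
R' = R − 2t·n = (14, −13, 18) − 6·(−2, −3, 6) = (26, 5, −18).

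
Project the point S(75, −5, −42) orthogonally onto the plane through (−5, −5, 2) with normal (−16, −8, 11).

(11, -37, 2)

The perpendicular from S has direction n = (−16, −8, 11): r = (75, −5, −42) + λ(−16, −8, 11).
Substitute into the plane: n·(S + λn) = 142 gives -1622 + 441λ = 142, so λ = 4.
Foot = (75, −5, −42) + 4·(−16, −8, 11) = (11, −37, 2).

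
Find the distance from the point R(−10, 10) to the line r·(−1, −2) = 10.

The normal to the line is n = (−1, −2) with |n| = √5.
|n·R − 10| = |-10 − 10| = 20, so the distance is 20/√5 = 4√5.

4√5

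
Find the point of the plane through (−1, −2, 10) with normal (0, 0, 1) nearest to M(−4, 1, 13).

The perpendicular from M has direction n = (0, 0, 1): r = (−4, 1, 13) + μ(0, 0, 1).
Substitute into the plane: n·(M + μn) = 10 gives 13 + 1μ = 10, so μ = -3.
Foot = (−4, 1, 13) + (-3)·(0, 0, 1) = (−4, 1, 10).

(-4, 1, 10)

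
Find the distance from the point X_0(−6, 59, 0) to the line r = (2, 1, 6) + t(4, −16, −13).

Direction vector d = (4, −16, −13).
AP = (−8, 58, −6), and AP × d = (−850, −128, −104).
|AP × d|² = 749700 and |d|² = 441, so the distance is √(749700/441) = √1700 = 10√17.

10√17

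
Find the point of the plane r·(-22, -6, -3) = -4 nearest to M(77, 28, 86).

n = (-22, -6, -3), |n|² = 529, and n·M − (-4) = -2116.
t = -2116/529 = -4, so the foot is M − t·n = (77, 28, 86) − (-4)·(-22, -6, -3) = (-11, 4, 74).

(-11, 4, 74)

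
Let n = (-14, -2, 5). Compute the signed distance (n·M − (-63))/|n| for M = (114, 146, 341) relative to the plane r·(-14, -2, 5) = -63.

n·M − (-63) = -120.
|n| = 15, so the signed distance is -120/15 = -8.

-8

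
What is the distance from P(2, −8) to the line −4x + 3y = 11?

The normal to the line is n = (−4, 3) with |n| = 5.
|n·P − 11| = |-32 − 11| = 43, so the distance is 43/5.

43/5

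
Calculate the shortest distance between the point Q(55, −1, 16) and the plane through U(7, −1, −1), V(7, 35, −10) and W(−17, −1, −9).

12/13

UV = (0, 36, −9) and UW = (−24, 0, −8), so a normal is n = UV × UW = (−288, 216, 864).
n = (−288, 216, 864); n·P − (-3096) = 864; |n| = 936; distance = 864/936 = 12/13.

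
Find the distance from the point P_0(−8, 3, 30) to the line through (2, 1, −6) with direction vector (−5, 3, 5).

2√114

Direction vector d = (−5, 3, 5).
AP = (−10, 2, 36), and AP × d = (−98, −130, −20).
|AP × d|² = 26904 and |d|² = 59, so the distance is √(26904/59) = √456 = 2√114.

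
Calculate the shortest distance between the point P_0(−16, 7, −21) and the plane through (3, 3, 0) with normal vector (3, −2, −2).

23√17/17

The plane has equation n·(r − (3, 3, 0)) = 0, i.e. n·r = 3.
Then n·(−16, 7, −21) − 3 = −23.
|n| = √(9 + 4 + 4) = √17, so the distance is |-23|/√17 = 23√17/17.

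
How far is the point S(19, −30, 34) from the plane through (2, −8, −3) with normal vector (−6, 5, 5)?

27/√86

The plane has equation n·(r − (2, −8, −3)) = 0, i.e. n·r = -67.
n = (−6, 5, 5); n·P − (-67) = -27; |n| = √86; distance = 27/√86 = 27√86/86.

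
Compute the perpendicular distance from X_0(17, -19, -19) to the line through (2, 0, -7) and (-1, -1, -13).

6√19

A direction vector is d = (-3, -1, -6).
AP = (15, -19, -12), and AP × d = (102, 126, -72).
|AP × d|² = 31464 and |d|² = 46, so the distance is √(31464/46) = √684 = 6√19.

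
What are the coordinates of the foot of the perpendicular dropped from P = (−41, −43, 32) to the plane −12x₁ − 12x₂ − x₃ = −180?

n = (−12, −12, −1), |n|² = 289, and n·P − (-180) = 1156.
t = 1156/289 = 4, so the foot is P − t·n = (−41, −43, 32) − 4·(−12, −12, −1) = (7, 5, 36).

(7, 5, 36)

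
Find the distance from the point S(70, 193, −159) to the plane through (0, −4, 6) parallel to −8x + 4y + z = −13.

Parallel planes share the normal n = (−8, 4, 1); since (0, −4, 6) lies on the plane, its equation is −8x + 4y + z = -10.
Then n·(70, 193, −159) − (−10) = 63.
|n| = √(64 + 16 + 1) = 9, so the distance is |63|/9 = 7.

7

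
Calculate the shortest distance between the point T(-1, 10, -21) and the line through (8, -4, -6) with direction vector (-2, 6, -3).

Direction vector d = (-2, 6, -3).
AP = (-9, 14, -15); AP·d = 147, |AP|² = 502, |d|² = 49.
distance² = |AP|² − (AP·d)²/|d|² = 502 − 21609/49 = 61, so the distance is √61.

√61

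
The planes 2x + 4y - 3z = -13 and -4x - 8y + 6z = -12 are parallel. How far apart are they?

Divide the second equation by -2 to match normals: 2x + 4y - 3z = 6.
With common normal n = (2, 4, -3) (|n| = √29), the distance is |(-13) − 6|/|n| = 19/√29 = 19√29/29.

19/√29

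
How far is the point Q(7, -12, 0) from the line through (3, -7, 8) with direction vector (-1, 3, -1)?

Direction vector d = (-1, 3, -1).
AP = (4, -5, -8); AP·d = -11, |AP|² = 105, |d|² = 11.
distance² = |AP|² − (AP·d)²/|d|² = 105 − 121/11 = 94, so the distance is √94.

√94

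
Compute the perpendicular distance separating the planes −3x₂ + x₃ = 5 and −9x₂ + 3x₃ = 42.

Divide the second equation by 3 to match normals: −3x₂ + x₃ = 14.
With common normal n = (0, −3, 1) (|n| = √10), the distance is |5 − 14|/|n| = 9/√10 = 9√10/10.

9/√10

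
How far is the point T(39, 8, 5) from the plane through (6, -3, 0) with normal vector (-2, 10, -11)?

The plane has equation n·(r − (6, -3, 0)) = 0, i.e. n·r = -42.
d = |(-2)·39 + 10·8 + (-11)·5 − (-42)| / √(4 + 100 + 121) = |-11| / 15 = 11/15.

11/15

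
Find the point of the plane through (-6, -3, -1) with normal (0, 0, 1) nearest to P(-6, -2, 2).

The perpendicular from P has direction n = (0, 0, 1): r = (-6, -2, 2) + λ(0, 0, 1).
Substitute into the plane: n·(P + λn) = -1 gives 2 + 1λ = -1, so λ = -3.
Foot = (-6, -2, 2) + (-3)·(0, 0, 1) = (-6, -2, -1).

(-6, -2, -1)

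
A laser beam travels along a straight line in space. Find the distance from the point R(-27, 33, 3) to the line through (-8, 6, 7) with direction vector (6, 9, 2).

Direction vector d = (6, 9, 2).
AP = (-19, 27, -4); AP·d = 121, |AP|² = 1106, |d|² = 121.
distance² = |AP|² − (AP·d)²/|d|² = 1106 − 14641/121 = 985, so the distance is √985.

√985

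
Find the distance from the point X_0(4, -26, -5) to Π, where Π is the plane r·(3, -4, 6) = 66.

20√61/61

d = |3·4 + (-4)·(-26) + 6·(-5) − 66| / √(9 + 16 + 36) = |20| / √61 = 20/√61.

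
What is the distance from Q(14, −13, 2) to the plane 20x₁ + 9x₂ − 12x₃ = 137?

Normal vector n = (20, 9, −12), and n·(14, −13, 2) − 137 = 2.
|n| = √(400 + 81 + 144) = 25, so the distance is |2|/25 = 2/25.

2/25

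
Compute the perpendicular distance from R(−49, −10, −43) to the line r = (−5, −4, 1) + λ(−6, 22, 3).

Direction vector d = (−6, 22, 3).
AP = (−44, −6, −44); AP·d = 0, |AP|² = 3908, |d|² = 529.
distance² = |AP|² − (AP·d)²/|d|² = 3908 − 0/529 = 3908, so the distance is 2√977.

2√977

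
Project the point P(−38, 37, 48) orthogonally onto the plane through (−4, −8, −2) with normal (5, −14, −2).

n = (5, −14, −2), |n|² = 225, and n·P − 96 = -900.
t = -900/225 = -4, so the foot is P − t·n = (−38, 37, 48) − (-4)·(5, −14, −2) = (−18, −19, 40).

(-18, -19, 40)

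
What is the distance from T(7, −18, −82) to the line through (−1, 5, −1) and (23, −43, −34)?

7√65

A direction vector is d = (24, −48, −33).
AP = (8, −23, −81); AP·d = 3969, |AP|² = 7154, |d|² = 3969.
distance² = |AP|² − (AP·d)²/|d|² = 7154 − 15752961/3969 = 3185, so the distance is 7√65.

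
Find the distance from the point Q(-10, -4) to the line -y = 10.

6

d = |0·(-10) + (-1)·(-4) − 10| / √(0 + 1) = |-6|/1 = 6.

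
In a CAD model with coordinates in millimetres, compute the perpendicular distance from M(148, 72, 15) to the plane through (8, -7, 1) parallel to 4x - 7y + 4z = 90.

7

Parallel planes share the normal n = (4, -7, 4); since (8, -7, 1) lies on the plane, its equation is 4x - 7y + 4z = 85.
Then n·(148, 72, 15) - 85 = 63.
|n| = √(16 + 49 + 16) = 9, so the distance is |63|/9 = 7.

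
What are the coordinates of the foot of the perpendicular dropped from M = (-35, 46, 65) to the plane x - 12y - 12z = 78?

(-30, -14, 5)

n = (1, -12, -12), |n|² = 289, and n·M − 78 = -1445.
t = -1445/289 = -5, so the foot is M − t·n = (-35, 46, 65) − (-5)·(1, -12, -12) = (-30, -14, 5).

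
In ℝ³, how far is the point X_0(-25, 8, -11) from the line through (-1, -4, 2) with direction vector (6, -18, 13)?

Direction vector d = (6, -18, 13).
AP = (-24, 12, -13), and AP × d = (-78, 234, 360).
|AP × d|² = 190440 and |d|² = 529, so the distance is √(190440/529) = √360 = 6√10.

6√10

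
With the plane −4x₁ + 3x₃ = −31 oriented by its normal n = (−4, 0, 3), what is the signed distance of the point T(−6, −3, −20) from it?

-1

n·T − (-31) = -5.
|n| = 5, so the signed distance is -5/5 = -1.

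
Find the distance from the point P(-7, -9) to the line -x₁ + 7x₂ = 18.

d = |(-1)·(-7) + 7·(-9) − 18| / √(1 + 49) = |-74|/(5√2) = 37√2/5.

37√2/5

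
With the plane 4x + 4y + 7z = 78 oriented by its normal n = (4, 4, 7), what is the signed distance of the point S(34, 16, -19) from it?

n·S − 78 = -11.
|n| = 9, so the signed distance is -11/9.

-11/9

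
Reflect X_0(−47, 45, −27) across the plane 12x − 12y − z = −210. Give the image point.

n = (12, −12, −1), |n|² = 289, n·X_0 − (-210) = -867, so t = -867/289 = -3.
Foot F = X_0 − (-3)·n = (−11, 9, −30); the reflection is 2F − X_0 = (25, −27, −33).

(25, -27, -33)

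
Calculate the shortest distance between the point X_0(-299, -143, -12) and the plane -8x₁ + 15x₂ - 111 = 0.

8

Normal vector n = (-8, 15, 0), and n·(-299, -143, -12) - 111 = 136.
|n| = √(64 + 225 + 0) = 17, so the distance is |136|/17 = 8.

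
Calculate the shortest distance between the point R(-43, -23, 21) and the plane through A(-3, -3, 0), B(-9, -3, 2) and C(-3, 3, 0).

AB = (-6, 0, 2) and AC = (0, 6, 0), so a normal is n = AB × AC = (-12, 0, -36).
d = |(-12)·(-43) + (-36)·21 − 36| / √(144 + 0 + 1296) = |-276| / (12√10) = 23√10/10.

23/√10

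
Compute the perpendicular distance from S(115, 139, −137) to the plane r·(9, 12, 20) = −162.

d = |9·115 + 12·139 + 20·(-137) − (-162)| / √(81 + 144 + 400) = |125| / 25 = 5.

5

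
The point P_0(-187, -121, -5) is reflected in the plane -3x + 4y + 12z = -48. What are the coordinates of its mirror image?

With n = (-3, 4, 12), the signed offset is (n·P_0 − (-48))/|n|² = 65/169 = 5/13.
P_0' = P_0 − 2t·n = (-187, -121, -5) − (10/13)·(-3, 4, 12) = (-2401/13, -1613/13, -185/13).

(-2401/13, -1613/13, -185/13)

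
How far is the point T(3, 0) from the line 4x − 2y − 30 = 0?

The normal to the line is n = (4, −2) with |n| = 2√5.
|n·T − 30| = |12 − 30| = 18, so the distance is 18/(2√5) = 9√5/5.

9√5/5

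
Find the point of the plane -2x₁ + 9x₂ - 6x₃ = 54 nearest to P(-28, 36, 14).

The perpendicular from P has direction n = (-2, 9, -6): r = (-28, 36, 14) + t(-2, 9, -6).
Substitute into the plane: n·(P + tn) = 54 gives 296 + 121t = 54, so t = -2.
Foot = (-28, 36, 14) + (-2)·(-2, 9, -6) = (-24, 18, 26).

(-24, 18, 26)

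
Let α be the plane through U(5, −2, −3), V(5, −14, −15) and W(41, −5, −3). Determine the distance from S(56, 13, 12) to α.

UV = (0, −12, −12) and UW = (36, −3, 0), so a normal is n = UV × UW = (−36, −432, 432).
Then n·(56, 13, 12) − (−612) = −1836.
|n| = √(1296 + 186624 + 186624) = 612, so the distance is |-1836|/612 = 3.

3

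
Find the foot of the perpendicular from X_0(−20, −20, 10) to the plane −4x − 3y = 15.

(0, -5, 10)

n = (−4, −3, 0), |n|² = 25, and n·X_0 − 15 = 125.
t = 125/25 = 5, so the foot is X_0 − t·n = (−20, −20, 10) − 5·(−4, −3, 0) = (0, −5, 10).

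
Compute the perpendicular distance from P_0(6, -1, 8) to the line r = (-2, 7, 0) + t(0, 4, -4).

Direction vector d = (0, 4, -4).
AP = (8, -8, 8); AP·d = -64, |AP|² = 192, |d|² = 32.
distance² = |AP|² − (AP·d)²/|d|² = 192 − 4096/32 = 64, so the distance is 8.

8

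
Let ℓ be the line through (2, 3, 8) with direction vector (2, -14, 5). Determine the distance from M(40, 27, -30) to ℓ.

Direction vector d = (2, -14, 5).
AP = (38, 24, -38), and AP × d = (-412, -266, -580).
|AP × d|² = 576900 and |d|² = 225, so the distance is √(576900/225) = √2564 = 2√641.

2√641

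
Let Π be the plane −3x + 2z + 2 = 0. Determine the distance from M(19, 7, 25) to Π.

Normal vector n = (−3, 0, 2), and n·(19, 7, 25) − (−2) = −5.
|n| = √(9 + 0 + 4) = √13, so the distance is |-5|/√13 = 5/√13.

5/√13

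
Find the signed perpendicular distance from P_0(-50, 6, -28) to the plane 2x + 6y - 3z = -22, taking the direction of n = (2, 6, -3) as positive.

6

n·P_0 − (-22) = 42.
|n| = 7, so the signed distance is 42/7 = 6.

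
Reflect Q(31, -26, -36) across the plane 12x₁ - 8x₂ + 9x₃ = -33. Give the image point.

With n = (12, -8, 9), the signed offset is (n·Q − (-33))/|n|² = 289/289 = 1.
Q' = Q − 2t·n = (31, -26, -36) − 2·(12, -8, 9) = (7, -10, -54).

(7, -10, -54)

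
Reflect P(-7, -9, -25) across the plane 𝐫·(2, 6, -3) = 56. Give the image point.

(-3, 3, -31)

With n = (2, 6, -3), the signed offset is (n·P − 56)/|n|² = -49/49 = -1.
P' = P − 2t·n = (-7, -9, -25) − (-2)·(2, 6, -3) = (-3, 3, -31).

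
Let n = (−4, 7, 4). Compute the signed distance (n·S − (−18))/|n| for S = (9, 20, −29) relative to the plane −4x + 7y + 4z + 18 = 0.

2/3

n·S − (-18) = 6.
|n| = 9, so the signed distance is 6/9 = 2/3.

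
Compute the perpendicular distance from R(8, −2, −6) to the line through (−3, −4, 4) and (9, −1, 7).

A direction vector is d = (12, 3, 3).
AP = (11, 2, −10); AP·d = 108, |AP|² = 225, |d|² = 162.
distance² = |AP|² − (AP·d)²/|d|² = 225 − 11664/162 = 153, so the distance is 3√17.

3√17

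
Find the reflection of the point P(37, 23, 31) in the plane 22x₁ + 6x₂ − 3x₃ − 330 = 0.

(-7, 11, 37)

With n = (22, 6, −3), the signed offset is (n·P − 330)/|n|² = 529/529 = 1.
P' = P − 2t·n = (37, 23, 31) − 2·(22, 6, −3) = (−7, 11, 37).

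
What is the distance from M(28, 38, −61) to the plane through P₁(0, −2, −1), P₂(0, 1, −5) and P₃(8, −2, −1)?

4

P₁P₂ = (0, 3, −4) and P₁P₃ = (8, 0, 0), so a normal is n = P₁P₂ × P₁P₃ = (0, −32, −24).
n = (0, −32, −24); n·P − 88 = 160; |n| = 40; distance = 160/40 = 4.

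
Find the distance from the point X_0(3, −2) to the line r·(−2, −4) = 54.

26√5/5

The normal to the line is n = (−2, −4) with |n| = 2√5.
|n·X_0 − 54| = |2 − 54| = 52, so the distance is 52/(2√5) = 26/√5.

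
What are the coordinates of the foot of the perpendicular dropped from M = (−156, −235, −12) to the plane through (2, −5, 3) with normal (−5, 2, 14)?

(-460/3, -3541/15, -292/15)

The perpendicular from M has direction n = (−5, 2, 14): r = (−156, −235, −12) + λ(−5, 2, 14).
Substitute into the plane: n·(M + λn) = 22 gives 142 + 225λ = 22, so λ = -8/15.
Foot = (−156, −235, −12) + (-8/15)·(−5, 2, 14) = (−460/3, −3541/15, −292/15).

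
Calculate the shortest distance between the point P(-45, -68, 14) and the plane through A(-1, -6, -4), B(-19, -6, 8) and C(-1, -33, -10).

2

AB = (-18, 0, 12) and AC = (0, -27, -6), so a normal is n = AB × AC = (324, -108, 486).
n = (324, -108, 486); n·P − (-1620) = 1188; |n| = 594; distance = 1188/594 = 2.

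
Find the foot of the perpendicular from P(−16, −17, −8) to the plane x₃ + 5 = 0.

The perpendicular from P has direction n = (0, 0, 1): r = (−16, −17, −8) + t(0, 0, 1).
Substitute into the plane: n·(P + tn) = -5 gives -8 + 1t = -5, so t = 3.
Foot = (−16, −17, −8) + 3·(0, 0, 1) = (−16, −17, −5).

(-16, -17, -5)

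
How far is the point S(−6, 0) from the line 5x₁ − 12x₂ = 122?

The normal to the line is n = (5, −12) with |n| = 13.
|n·S − 122| = |-30 − 122| = 152, so the distance is 152/13.

152/13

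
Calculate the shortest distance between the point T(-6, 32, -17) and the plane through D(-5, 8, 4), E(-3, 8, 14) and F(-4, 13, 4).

DE = (2, 0, 10) and DF = (1, 5, 0), so a normal is n = DE × DF = (-50, 10, 10).
n = (-50, 10, 10); n·P − 370 = 80; |n| = 30√3; distance = 80/(30√3) = 8√3/9.

8/(3√3)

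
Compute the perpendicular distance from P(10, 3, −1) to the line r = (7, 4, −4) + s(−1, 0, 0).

Direction vector d = (−1, 0, 0).
AP = (3, −1, 3), and AP × d = (0, −3, −1).
|AP × d|² = 10 and |d|² = 1, so the distance is √10.

√10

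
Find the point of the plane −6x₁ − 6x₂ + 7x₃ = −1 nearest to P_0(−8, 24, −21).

(-20, 12, -7)

n = (−6, −6, 7), |n|² = 121, and n·P_0 − (-1) = -242.
t = -242/121 = -2, so the foot is P_0 − t·n = (−8, 24, −21) − (-2)·(−6, −6, 7) = (−20, 12, −7).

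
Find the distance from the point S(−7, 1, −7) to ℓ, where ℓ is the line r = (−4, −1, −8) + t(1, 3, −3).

√14

Direction vector d = (1, 3, −3).
AP = (−3, 2, 1), and AP × d = (−9, −8, −11).
|AP × d|² = 266 and |d|² = 19, so the distance is √(266/19) = √14.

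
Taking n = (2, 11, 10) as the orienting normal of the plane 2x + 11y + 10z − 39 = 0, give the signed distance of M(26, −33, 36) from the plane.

2/3

n·M − 39 = 10.
|n| = 15, so the signed distance is 10/15 = 2/3.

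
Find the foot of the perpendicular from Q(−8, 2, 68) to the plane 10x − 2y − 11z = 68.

(32, -6, 24)

n = (10, −2, −11), |n|² = 225, and n·Q − 68 = -900.
t = -900/225 = -4, so the foot is Q − t·n = (−8, 2, 68) − (-4)·(10, −2, −11) = (32, −6, 24).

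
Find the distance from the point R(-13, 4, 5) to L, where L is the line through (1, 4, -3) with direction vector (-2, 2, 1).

Direction vector d = (-2, 2, 1).
AP = (-14, 0, 8), and AP × d = (-16, -2, -28).
|AP × d|² = 1044 and |d|² = 9, so the distance is √(1044/9) = √116 = 2√29.

2√29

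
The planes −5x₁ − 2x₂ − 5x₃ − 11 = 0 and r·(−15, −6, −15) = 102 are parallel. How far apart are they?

Divide the second equation by 3 to match normals: −5x₁ − 2x₂ − 5x₃ = 34.
With common normal n = (−5, −2, −5) (|n| = 3√6), the distance is |11 − 34|/|n| = 23/(3√6).

23/(3√6)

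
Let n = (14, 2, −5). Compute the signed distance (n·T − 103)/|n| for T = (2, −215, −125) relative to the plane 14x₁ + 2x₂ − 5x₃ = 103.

8

n·T − 103 = 120.
|n| = 15, so the signed distance is 120/15 = 8.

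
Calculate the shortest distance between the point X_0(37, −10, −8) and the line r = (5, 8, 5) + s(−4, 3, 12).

29

Direction vector d = (−4, 3, 12).
AP = (32, −18, −13), and AP × d = (−177, −332, 24).
|AP × d|² = 142129 and |d|² = 169, so the distance is √(142129/169) = √841 = 29.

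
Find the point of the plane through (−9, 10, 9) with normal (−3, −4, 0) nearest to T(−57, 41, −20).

The perpendicular from T has direction n = (−3, −4, 0): r = (−57, 41, −20) + μ(−3, −4, 0).
Substitute into the plane: n·(T + μn) = -13 gives 7 + 25μ = -13, so μ = -4/5.
Foot = (−57, 41, −20) + (-4/5)·(−3, −4, 0) = (−273/5, 221/5, −20).

(-273/5, 221/5, -20)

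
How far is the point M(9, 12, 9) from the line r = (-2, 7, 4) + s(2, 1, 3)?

Direction vector d = (2, 1, 3).
AP = (11, 5, 5); AP·d = 42, |AP|² = 171, |d|² = 14.
distance² = |AP|² − (AP·d)²/|d|² = 171 − 1764/14 = 45, so the distance is 3√5.

3√5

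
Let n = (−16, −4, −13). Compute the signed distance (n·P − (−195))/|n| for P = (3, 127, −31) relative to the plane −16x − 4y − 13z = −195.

2

n·P − (-195) = 42.
|n| = 21, so the signed distance is 42/21 = 2.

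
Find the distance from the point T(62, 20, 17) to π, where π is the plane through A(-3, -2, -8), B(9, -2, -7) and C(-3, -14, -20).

AB = (12, 0, 1) and AC = (0, -12, -12), so a normal is n = AB × AC = (12, 144, -144).
d = |12·62 + 144·20 + (-144)·17 − 828| / √(144 + 20736 + 20736) = |348| / 204 = 29/17.

29/17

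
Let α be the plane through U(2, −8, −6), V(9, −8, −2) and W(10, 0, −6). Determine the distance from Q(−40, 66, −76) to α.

26/9

UV = (7, 0, 4) and UW = (8, 8, 0), so a normal is n = UV × UW = (−32, 32, 56).
Then n·(−40, 66, −76) − (−656) = −208.
|n| = √(1024 + 1024 + 3136) = 72, so the distance is |-208|/72 = 26/9.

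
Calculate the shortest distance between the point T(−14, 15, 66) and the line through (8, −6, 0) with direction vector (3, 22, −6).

Direction vector d = (3, 22, −6).
AP = (−22, 21, 66), and AP × d = (−1578, 66, −547).
|AP × d|² = 2793649 and |d|² = 529, so the distance is √(2793649/529) = √5281.

√5281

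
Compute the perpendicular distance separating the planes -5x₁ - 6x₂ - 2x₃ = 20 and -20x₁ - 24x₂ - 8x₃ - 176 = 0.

24√65/65

Divide the second equation by 4 to match normals: -5x₁ - 6x₂ - 2x₃ = 44.
With common normal n = (-5, -6, -2) (|n| = √65), the distance is |20 − 44|/|n| = 24/√65.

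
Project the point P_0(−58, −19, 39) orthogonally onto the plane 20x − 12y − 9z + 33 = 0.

(-18, -43, 21)

The perpendicular from P_0 has direction n = (20, −12, −9): r = (−58, −19, 39) + λ(20, −12, −9).
Substitute into the plane: n·(P_0 + λn) = -33 gives -1283 + 625λ = -33, so λ = 2.
Foot = (−58, −19, 39) + 2·(20, −12, −9) = (−18, −43, 21).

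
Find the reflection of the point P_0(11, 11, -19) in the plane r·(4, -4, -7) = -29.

(-5, 27, 9)

n = (4, -4, -7), |n|² = 81, n·P_0 − (-29) = 162, so t = 162/81 = 2.
Foot F = P_0 − 2·n = (3, 19, -5); the reflection is 2F − P_0 = (-5, 27, 9).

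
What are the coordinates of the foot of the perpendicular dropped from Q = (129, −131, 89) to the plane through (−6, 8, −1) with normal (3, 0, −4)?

(618/5, -131, 481/5)

n = (3, 0, −4), |n|² = 25, and n·Q − (-14) = 45.
t = 45/25 = 9/5, so the foot is Q − t·n = (129, −131, 89) − (9/5)·(3, 0, −4) = (618/5, −131, 481/5).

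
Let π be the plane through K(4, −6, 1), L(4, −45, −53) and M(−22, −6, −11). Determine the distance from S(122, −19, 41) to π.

2

KL = (0, −39, −54) and KM = (−26, 0, −12), so a normal is n = KL × KM = (468, 1404, −1014).
Then n·(122, −19, 41) − (−7566) = −3588.
|n| = √(219024 + 1971216 + 1028196) = 1794, so the distance is |-3588|/1794 = 2.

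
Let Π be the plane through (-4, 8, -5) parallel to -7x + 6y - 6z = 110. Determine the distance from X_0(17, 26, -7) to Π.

Parallel planes share the normal n = (-7, 6, -6); since (-4, 8, -5) lies on the plane, its equation is -7x + 6y - 6z = 106.
d = |(-7)·17 + 6·26 + (-6)·(-7) − 106| / √(49 + 36 + 36) = |-27| / 11 = 27/11.

27/11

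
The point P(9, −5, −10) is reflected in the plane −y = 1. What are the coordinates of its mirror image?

(9, 3, -10)

n = (0, −1, 0), |n|² = 1, n·P − 1 = 4, so t = 4/1 = 4.
Foot F = P − 4·n = (9, −1, −10); the reflection is 2F − P = (9, 3, −10).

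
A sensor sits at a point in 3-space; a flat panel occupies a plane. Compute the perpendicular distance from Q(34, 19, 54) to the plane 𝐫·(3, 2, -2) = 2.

Normal vector n = (3, 2, -2), and n·(34, 19, 54) - 2 = 30.
|n| = √(9 + 4 + 4) = √17, so the distance is |30|/√17 = 30/√17.

30/√17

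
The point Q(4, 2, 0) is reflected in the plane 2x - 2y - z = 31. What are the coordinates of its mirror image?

With n = (2, -2, -1), the signed offset is (n·Q − 31)/|n|² = -27/9 = -3.
Q' = Q − 2t·n = (4, 2, 0) − (-6)·(2, -2, -1) = (16, -10, -6).

(16, -10, -6)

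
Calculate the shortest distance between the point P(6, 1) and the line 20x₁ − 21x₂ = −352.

451/29

The normal to the line is n = (20, −21) with |n| = 29.
|n·P − (-352)| = |99 − (-352)| = 451, so the distance is 451/29.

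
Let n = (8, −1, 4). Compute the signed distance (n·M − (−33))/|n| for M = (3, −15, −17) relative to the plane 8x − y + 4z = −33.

4/9

n·M − (-33) = 4.
|n| = 9, so the signed distance is 4/9.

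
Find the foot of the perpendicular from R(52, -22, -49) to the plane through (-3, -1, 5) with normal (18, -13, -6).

n = (18, -13, -6), |n|² = 529, and n·R − (-71) = 1587.
t = 1587/529 = 3, so the foot is R − t·n = (52, -22, -49) − 3·(18, -13, -6) = (-2, 17, -31).

(-2, 17, -31)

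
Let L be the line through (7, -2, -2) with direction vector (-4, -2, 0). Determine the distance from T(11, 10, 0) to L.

Direction vector d = (-4, -2, 0).
AP = (4, 12, 2), and AP × d = (4, -8, 40).
|AP × d|² = 1680 and |d|² = 20, so the distance is √(1680/20) = √84 = 2√21.

2√21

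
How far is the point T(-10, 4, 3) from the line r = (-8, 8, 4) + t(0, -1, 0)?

Direction vector d = (0, -1, 0).
AP = (-2, -4, -1), and AP × d = (-1, 0, 2).
|AP × d|² = 5 and |d|² = 1, so the distance is √5.

√5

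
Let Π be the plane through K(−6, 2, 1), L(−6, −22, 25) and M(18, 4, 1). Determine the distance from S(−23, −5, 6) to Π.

7/17

KL = (0, −24, 24) and KM = (24, 2, 0), so a normal is n = KL × KM = (−48, 576, 576).
Then n·(−23, −5, 6) − 2016 = −336.
|n| = √(2304 + 331776 + 331776) = 816, so the distance is |-336|/816 = 7/17.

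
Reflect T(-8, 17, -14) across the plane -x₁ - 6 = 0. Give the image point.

n = (-1, 0, 0), |n|² = 1, n·T − 6 = 2, so t = 2/1 = 2.
Foot F = T − 2·n = (-6, 17, -14); the reflection is 2F − T = (-4, 17, -14).

(-4, 17, -14)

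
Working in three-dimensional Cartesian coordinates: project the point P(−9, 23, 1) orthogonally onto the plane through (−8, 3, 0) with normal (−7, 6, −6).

The perpendicular from P has direction n = (−7, 6, −6): r = (−9, 23, 1) + t(−7, 6, −6).
Substitute into the plane: n·(P + tn) = 74 gives 195 + 121t = 74, so t = -1.
Foot = (−9, 23, 1) + (-1)·(−7, 6, −6) = (−2, 17, 7).

(-2, 17, 7)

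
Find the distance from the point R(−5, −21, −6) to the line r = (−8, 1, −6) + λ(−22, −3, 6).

Direction vector d = (−22, −3, 6).
AP = (3, −22, 0); AP·d = 0, |AP|² = 493, |d|² = 529.
distance² = |AP|² − (AP·d)²/|d|² = 493 − 0/529 = 493, so the distance is √493.

√493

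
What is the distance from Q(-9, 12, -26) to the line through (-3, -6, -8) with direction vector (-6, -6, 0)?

Direction vector d = (-6, -6, 0).
AP = (-6, 18, -18); AP·d = -72, |AP|² = 684, |d|² = 72.
distance² = |AP|² − (AP·d)²/|d|² = 684 − 5184/72 = 612, so the distance is 6√17.

6√17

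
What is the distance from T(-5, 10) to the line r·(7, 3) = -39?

d = |7·(-5) + 3·10 − (-39)| / √(49 + 9) = |34|/√58 = 34/√58.

34/√58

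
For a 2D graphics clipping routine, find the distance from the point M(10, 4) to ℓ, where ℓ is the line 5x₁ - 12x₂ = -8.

10/13

d = |5·10 + (-12)·4 − (-8)| / √(25 + 144) = |10|/13 = 10/13.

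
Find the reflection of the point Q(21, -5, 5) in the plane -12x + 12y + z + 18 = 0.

With n = (-12, 12, 1), the signed offset is (n·Q − (-18))/|n|² = -289/289 = -1.
Q' = Q − 2t·n = (21, -5, 5) − (-2)·(-12, 12, 1) = (-3, 19, 7).

(-3, 19, 7)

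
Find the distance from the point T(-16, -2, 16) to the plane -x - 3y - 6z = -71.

3√46/46

d = |(-1)·(-16) + (-3)·(-2) + (-6)·16 − (-71)| / √(1 + 9 + 36) = |-3| / √46 = 3/√46.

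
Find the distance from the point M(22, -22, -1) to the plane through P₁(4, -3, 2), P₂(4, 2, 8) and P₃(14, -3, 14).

P₁P₂ = (0, 5, 6) and P₁P₃ = (10, 0, 12), so a normal is n = P₁P₂ × P₁P₃ = (60, 60, -50).
Then n·(22, -22, -1) - (-40) = 90.
|n| = √(3600 + 3600 + 2500) = 10√97, so the distance is |90|/(10√97) = 9√97/97.

9√97/97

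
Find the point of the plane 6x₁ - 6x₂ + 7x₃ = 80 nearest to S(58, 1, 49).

(28, 31, 14)

The perpendicular from S has direction n = (6, -6, 7): r = (58, 1, 49) + λ(6, -6, 7).
Substitute into the plane: n·(S + λn) = 80 gives 685 + 121λ = 80, so λ = -5.
Foot = (58, 1, 49) + (-5)·(6, -6, 7) = (28, 31, 14).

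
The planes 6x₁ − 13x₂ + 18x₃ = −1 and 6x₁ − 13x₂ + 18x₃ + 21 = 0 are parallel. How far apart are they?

With common normal n = (6, −13, 18) (|n| = 23), the distance is |(-1) − (-21)|/|n| = 20/23.

20/23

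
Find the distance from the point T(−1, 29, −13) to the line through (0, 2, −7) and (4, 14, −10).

3√10

A direction vector is d = (4, 12, −3).
AP = (−1, 27, −6), and AP × d = (−9, −27, −120).
|AP × d|² = 15210 and |d|² = 169, so the distance is √(15210/169) = √90 = 3√10.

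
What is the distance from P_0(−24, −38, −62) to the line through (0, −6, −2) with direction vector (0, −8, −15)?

Direction vector d = (0, −8, −15).
AP = (−24, −32, −60); AP·d = 1156, |AP|² = 5200, |d|² = 289.
distance² = |AP|² − (AP·d)²/|d|² = 5200 − 1336336/289 = 576, so the distance is 24.

24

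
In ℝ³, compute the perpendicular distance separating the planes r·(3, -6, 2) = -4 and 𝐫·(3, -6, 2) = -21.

17/7

With common normal n = (3, -6, 2) (|n| = 7), the distance is |(-4) − (-21)|/|n| = 17/7.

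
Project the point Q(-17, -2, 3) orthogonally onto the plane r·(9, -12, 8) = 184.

The perpendicular from Q has direction n = (9, -12, 8): r = (-17, -2, 3) + t(9, -12, 8).
Substitute into the plane: n·(Q + tn) = 184 gives -105 + 289t = 184, so t = 1.
Foot = (-17, -2, 3) + 1·(9, -12, 8) = (-8, -14, 11).

(-8, -14, 11)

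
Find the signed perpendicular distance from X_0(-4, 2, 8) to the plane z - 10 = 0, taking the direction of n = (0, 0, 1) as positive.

-2

n·X_0 − 10 = -2.
|n| = 1, so the signed distance is -2/1 = -2.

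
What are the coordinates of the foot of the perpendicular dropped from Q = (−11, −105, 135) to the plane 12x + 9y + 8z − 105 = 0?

(-115/17, -1731/17, 2343/17)

The perpendicular from Q has direction n = (12, 9, 8): r = (−11, −105, 135) + t(12, 9, 8).
Substitute into the plane: n·(Q + tn) = 105 gives 3 + 289t = 105, so t = 6/17.
Foot = (−11, −105, 135) + (6/17)·(12, 9, 8) = (−115/17, −1731/17, 2343/17).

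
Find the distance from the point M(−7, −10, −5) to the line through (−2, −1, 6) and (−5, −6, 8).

A direction vector is d = (−3, −5, 2).
AP = (−5, −9, −11), and AP × d = (−73, 43, −2).
|AP × d|² = 7182 and |d|² = 38, so the distance is √(7182/38) = √189 = 3√21.

3√21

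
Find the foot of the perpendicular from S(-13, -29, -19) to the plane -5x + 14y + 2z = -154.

The perpendicular from S has direction n = (-5, 14, 2): r = (-13, -29, -19) + λ(-5, 14, 2).
Substitute into the plane: n·(S + λn) = -154 gives -379 + 225λ = -154, so λ = 1.
Foot = (-13, -29, -19) + 1·(-5, 14, 2) = (-18, -15, -17).

(-18, -15, -17)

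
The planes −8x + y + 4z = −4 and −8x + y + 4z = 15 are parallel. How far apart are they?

With common normal n = (−8, 1, 4) (|n| = 9), the distance is |(-4) − 15|/|n| = 19/9.

19/9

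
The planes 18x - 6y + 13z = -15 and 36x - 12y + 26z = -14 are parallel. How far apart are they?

Divide the second equation by 2 to match normals: 18x - 6y + 13z = -7.
With common normal n = (18, -6, 13) (|n| = 23), the distance is |(-15) − (-7)|/|n| = 8/23.

8/23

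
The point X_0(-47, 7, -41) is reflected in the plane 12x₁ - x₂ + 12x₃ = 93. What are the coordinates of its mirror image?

(49, -1, 55)

With n = (12, -1, 12), the signed offset is (n·X_0 − 93)/|n|² = -1156/289 = -4.
X_0' = X_0 − 2t·n = (-47, 7, -41) − (-8)·(12, -1, 12) = (49, -1, 55).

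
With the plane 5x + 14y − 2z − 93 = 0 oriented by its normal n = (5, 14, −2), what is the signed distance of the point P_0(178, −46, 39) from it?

5

n·P_0 − 93 = 75.
|n| = 15, so the signed distance is 75/15 = 5.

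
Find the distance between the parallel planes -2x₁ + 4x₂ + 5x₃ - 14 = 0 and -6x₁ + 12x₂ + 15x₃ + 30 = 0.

Divide the second equation by 3 to match normals: -2x₁ + 4x₂ + 5x₃ = -10.
Both planes have normal n = (-2, 4, 5), |n| = 3√5. Any point on the first plane is at distance |(-10) − 14|/|n| = 24/(3√5) = 8√5/5 from the second.

8/√5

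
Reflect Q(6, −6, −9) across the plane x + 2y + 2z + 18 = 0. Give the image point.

(22/3, -10/3, -19/3)

n = (1, 2, 2), |n|² = 9, n·Q − (-18) = -6, so t = -6/9 = -2/3.
Foot F = Q − (-2/3)·n = (20/3, −14/3, −23/3); the reflection is 2F − Q = (22/3, −10/3, −19/3).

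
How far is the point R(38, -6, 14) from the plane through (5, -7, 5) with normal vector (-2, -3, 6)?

The plane has equation n·(r − (5, -7, 5)) = 0, i.e. n·r = 41.
n = (-2, -3, 6); n·P − 41 = -15; |n| = 7; distance = 15/7.

15/7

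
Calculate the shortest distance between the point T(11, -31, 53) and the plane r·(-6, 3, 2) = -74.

3

Normal vector n = (-6, 3, 2), and n·(11, -31, 53) - (-74) = 21.
|n| = √(36 + 9 + 4) = 7, so the distance is |21|/7 = 3.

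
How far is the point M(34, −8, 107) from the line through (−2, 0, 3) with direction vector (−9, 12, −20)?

Direction vector d = (−9, 12, −20).
AP = (36, −8, 104); AP·d = -2500, |AP|² = 12176, |d|² = 625.
distance² = |AP|² − (AP·d)²/|d|² = 12176 − 6250000/625 = 2176, so the distance is 8√34.

8√34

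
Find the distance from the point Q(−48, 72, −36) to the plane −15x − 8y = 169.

25/17

n = (−15, −8, 0); n·P − 169 = -25; |n| = 17; distance = 25/17.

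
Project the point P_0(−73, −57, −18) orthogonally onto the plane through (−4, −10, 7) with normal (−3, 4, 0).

The perpendicular from P_0 has direction n = (−3, 4, 0): r = (−73, −57, −18) + t(−3, 4, 0).
Substitute into the plane: n·(P_0 + tn) = -28 gives -9 + 25t = -28, so t = -19/25.
Foot = (−73, −57, −18) + (-19/25)·(−3, 4, 0) = (−1768/25, −1501/25, −18).

(-1768/25, -1501/25, -18)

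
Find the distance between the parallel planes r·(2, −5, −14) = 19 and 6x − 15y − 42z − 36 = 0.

Divide the second equation by 3 to match normals: 2x − 5y − 14z = 12.
Both planes have normal n = (2, −5, −14), |n| = 15. Any point on the first plane is at distance |12 − 19|/|n| = 7/15 from the second.

7/15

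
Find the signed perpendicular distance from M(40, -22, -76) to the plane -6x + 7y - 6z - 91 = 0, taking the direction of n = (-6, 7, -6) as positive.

n·M − 91 = -29.
|n| = 11, so the signed distance is -29/11.

-29/11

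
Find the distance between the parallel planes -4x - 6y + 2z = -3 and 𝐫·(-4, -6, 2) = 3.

Both planes have normal n = (-4, -6, 2), |n| = 2√14. Any point on the first plane is at distance |3 − (-3)|/|n| = 6/(2√14) = 3/√14 from the second.

3√14/14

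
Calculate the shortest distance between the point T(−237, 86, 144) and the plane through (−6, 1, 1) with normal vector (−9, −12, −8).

5

The plane has equation n·(r − (−6, 1, 1)) = 0, i.e. n·r = 34.
Then n·(−237, 86, 144) − 34 = −85.
|n| = √(81 + 144 + 64) = 17, so the distance is |-85|/17 = 5.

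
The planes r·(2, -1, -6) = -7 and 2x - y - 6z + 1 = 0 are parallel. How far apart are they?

6/√41

Both planes have normal n = (2, -1, -6), |n| = √41. Any point on the first plane is at distance |(-1) − (-7)|/|n| = 6/√41 from the second.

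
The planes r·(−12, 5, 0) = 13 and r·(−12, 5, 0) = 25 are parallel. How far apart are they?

12/13

Both planes have normal n = (−12, 5, 0), |n| = 13. Any point on the first plane is at distance |25 − 13|/|n| = 12/13 from the second.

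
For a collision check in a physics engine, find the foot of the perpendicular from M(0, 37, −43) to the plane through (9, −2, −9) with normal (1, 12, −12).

n = (1, 12, −12), |n|² = 289, and n·M − 93 = 867.
t = 867/289 = 3, so the foot is M − t·n = (0, 37, −43) − 3·(1, 12, −12) = (−3, 1, −7).

(-3, 1, -7)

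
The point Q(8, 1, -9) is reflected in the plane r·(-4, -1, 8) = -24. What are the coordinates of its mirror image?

(0, -1, 7)

With n = (-4, -1, 8), the signed offset is (n·Q − (-24))/|n|² = -81/81 = -1.
Q' = Q − 2t·n = (8, 1, -9) − (-2)·(-4, -1, 8) = (0, -1, 7).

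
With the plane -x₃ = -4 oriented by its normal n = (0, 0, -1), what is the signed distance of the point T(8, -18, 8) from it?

-4

n·T − (-4) = -4.
|n| = 1, so the signed distance is -4/1 = -4.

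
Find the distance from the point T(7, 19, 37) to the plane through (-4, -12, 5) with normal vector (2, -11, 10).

1/15

The plane has equation n·(r − (-4, -12, 5)) = 0, i.e. n·r = 174.
n = (2, -11, 10); n·P − 174 = 1; |n| = 15; distance = 1/15.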